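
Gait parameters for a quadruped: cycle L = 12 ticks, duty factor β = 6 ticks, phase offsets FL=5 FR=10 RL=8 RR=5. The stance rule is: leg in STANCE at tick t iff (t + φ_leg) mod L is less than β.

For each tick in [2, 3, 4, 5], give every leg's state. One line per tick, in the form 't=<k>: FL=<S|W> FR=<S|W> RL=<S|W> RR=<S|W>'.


t=2: phase=(7,0,10,7) vs β=6 → FL=W FR=S RL=W RR=W
t=3: phase=(8,1,11,8) vs β=6 → FL=W FR=S RL=W RR=W
t=4: phase=(9,2,0,9) vs β=6 → FL=W FR=S RL=S RR=W
t=5: phase=(10,3,1,10) vs β=6 → FL=W FR=S RL=S RR=W

t=2: FL=W FR=S RL=W RR=W
t=3: FL=W FR=S RL=W RR=W
t=4: FL=W FR=S RL=S RR=W
t=5: FL=W FR=S RL=S RR=W


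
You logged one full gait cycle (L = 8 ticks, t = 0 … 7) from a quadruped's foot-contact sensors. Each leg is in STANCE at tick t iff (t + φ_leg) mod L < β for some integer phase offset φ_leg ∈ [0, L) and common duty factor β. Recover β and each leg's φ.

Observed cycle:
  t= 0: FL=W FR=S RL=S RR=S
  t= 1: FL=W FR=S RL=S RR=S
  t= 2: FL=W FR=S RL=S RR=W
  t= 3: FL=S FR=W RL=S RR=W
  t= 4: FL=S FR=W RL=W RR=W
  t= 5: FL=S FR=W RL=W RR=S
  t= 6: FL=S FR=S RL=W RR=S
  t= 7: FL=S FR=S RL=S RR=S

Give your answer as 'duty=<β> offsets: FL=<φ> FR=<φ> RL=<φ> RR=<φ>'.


duty β = stance ticks per leg = 5
FL: stance ticks = 5; W→S at t=3 → φ=5
FR: stance ticks = 5; W→S at t=6 → φ=2
RL: stance ticks = 5; W→S at t=7 → φ=1
RR: stance ticks = 5; W→S at t=5 → φ=3

duty=5 offsets: FL=5 FR=2 RL=1 RR=3


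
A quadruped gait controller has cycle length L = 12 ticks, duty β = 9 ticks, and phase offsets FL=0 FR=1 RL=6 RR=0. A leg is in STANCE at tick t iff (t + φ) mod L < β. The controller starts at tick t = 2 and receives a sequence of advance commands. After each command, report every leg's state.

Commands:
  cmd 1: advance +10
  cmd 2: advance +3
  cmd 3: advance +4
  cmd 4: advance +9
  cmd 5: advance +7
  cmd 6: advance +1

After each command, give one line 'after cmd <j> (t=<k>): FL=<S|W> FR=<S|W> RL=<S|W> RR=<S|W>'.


after cmd 1 (t=12): FL=S FR=S RL=S RR=S
after cmd 2 (t=15): FL=S FR=S RL=W RR=S
after cmd 3 (t=19): FL=S FR=S RL=S RR=S
after cmd 4 (t=28): FL=S FR=S RL=W RR=S
after cmd 5 (t=35): FL=W FR=S RL=S RR=W
after cmd 6 (t=36): FL=S FR=S RL=S RR=S

start t=2: FL=S FR=S RL=S RR=S
cmd 1: advance +10 → t=12, phase=(0,1,6,0) → FL=S FR=S RL=S RR=S
cmd 2: advance +3 → t=15, phase=(3,4,9,3) → FL=S FR=S RL=W RR=S
cmd 3: advance +4 → t=19, phase=(7,8,1,7) → FL=S FR=S RL=S RR=S
cmd 4: advance +9 → t=28, phase=(4,5,10,4) → FL=S FR=S RL=W RR=S
cmd 5: advance +7 → t=35, phase=(11,0,5,11) → FL=W FR=S RL=S RR=W
cmd 6: advance +1 → t=36, phase=(0,1,6,0) → FL=S FR=S RL=S RR=S


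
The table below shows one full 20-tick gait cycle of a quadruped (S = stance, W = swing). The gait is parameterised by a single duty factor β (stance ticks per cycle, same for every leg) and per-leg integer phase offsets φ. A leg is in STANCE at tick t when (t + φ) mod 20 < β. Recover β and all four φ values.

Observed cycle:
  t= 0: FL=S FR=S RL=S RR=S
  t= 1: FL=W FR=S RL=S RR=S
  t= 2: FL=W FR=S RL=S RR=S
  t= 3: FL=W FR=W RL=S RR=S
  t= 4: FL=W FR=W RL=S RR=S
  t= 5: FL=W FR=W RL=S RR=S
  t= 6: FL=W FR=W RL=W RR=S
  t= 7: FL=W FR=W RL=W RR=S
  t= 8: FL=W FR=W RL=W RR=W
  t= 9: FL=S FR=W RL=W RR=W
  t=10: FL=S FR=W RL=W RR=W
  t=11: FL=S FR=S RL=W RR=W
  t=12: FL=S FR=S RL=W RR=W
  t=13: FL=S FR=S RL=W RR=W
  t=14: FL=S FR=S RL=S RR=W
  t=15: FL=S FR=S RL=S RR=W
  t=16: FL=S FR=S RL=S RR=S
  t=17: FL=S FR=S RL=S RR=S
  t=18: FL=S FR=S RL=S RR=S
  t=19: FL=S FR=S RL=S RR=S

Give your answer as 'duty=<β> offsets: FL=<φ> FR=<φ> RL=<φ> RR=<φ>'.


duty β = stance ticks per leg = 12
FL: stance ticks = 12; W→S at t=9 → φ=11
FR: stance ticks = 12; W→S at t=11 → φ=9
RL: stance ticks = 12; W→S at t=14 → φ=6
RR: stance ticks = 12; W→S at t=16 → φ=4

duty=12 offsets: FL=11 FR=9 RL=6 RR=4


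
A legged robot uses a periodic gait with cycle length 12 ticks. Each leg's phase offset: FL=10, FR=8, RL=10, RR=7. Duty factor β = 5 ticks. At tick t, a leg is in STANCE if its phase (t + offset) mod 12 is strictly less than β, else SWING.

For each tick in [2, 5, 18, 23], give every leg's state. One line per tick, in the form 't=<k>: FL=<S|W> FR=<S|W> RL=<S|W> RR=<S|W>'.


t=2: phase=(0,10,0,9) vs β=5 → FL=S FR=W RL=S RR=W
t=5: phase=(3,1,3,0) vs β=5 → FL=S FR=S RL=S RR=S
t=18: phase=(4,2,4,1) vs β=5 → FL=S FR=S RL=S RR=S
t=23: phase=(9,7,9,6) vs β=5 → FL=W FR=W RL=W RR=W

t=2: FL=S FR=W RL=S RR=W
t=5: FL=S FR=S RL=S RR=S
t=18: FL=S FR=S RL=S RR=S
t=23: FL=W FR=W RL=W RR=W


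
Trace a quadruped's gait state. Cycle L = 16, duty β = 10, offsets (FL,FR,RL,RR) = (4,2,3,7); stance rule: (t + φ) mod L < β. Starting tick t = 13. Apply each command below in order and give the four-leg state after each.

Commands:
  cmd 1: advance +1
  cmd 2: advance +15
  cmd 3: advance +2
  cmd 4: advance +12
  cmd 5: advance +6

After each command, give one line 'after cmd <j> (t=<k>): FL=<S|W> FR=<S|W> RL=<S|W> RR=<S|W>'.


start t=13: FL=S FR=W RL=S RR=S
cmd 1: advance +1 → t=14, phase=(2,0,1,5) → FL=S FR=S RL=S RR=S
cmd 2: advance +15 → t=29, phase=(1,15,0,4) → FL=S FR=W RL=S RR=S
cmd 3: advance +2 → t=31, phase=(3,1,2,6) → FL=S FR=S RL=S RR=S
cmd 4: advance +12 → t=43, phase=(15,13,14,2) → FL=W FR=W RL=W RR=S
cmd 5: advance +6 → t=49, phase=(5,3,4,8) → FL=S FR=S RL=S RR=S

after cmd 1 (t=14): FL=S FR=S RL=S RR=S
after cmd 2 (t=29): FL=S FR=W RL=S RR=S
after cmd 3 (t=31): FL=S FR=S RL=S RR=S
after cmd 4 (t=43): FL=W FR=W RL=W RR=S
after cmd 5 (t=49): FL=S FR=S RL=S RR=S


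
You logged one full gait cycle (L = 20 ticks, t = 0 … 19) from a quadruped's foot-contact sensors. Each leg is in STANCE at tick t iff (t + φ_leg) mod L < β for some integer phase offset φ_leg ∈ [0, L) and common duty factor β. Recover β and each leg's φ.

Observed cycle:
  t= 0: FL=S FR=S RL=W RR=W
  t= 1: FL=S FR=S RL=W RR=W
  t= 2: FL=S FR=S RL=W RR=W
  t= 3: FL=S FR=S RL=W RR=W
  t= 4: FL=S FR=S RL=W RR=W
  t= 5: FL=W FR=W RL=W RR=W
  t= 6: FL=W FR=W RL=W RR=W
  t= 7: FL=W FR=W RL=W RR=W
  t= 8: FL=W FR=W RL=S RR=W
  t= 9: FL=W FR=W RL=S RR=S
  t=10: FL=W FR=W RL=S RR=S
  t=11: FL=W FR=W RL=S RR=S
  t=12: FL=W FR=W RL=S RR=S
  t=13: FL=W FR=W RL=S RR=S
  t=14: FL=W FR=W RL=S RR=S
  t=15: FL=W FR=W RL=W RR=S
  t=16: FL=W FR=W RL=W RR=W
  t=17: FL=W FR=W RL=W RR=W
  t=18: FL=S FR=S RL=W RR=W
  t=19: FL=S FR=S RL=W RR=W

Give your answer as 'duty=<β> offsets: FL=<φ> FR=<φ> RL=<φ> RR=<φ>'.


duty β = stance ticks per leg = 7
FL: stance ticks = 7; W→S at t=18 → φ=2
FR: stance ticks = 7; W→S at t=18 → φ=2
RL: stance ticks = 7; W→S at t=8 → φ=12
RR: stance ticks = 7; W→S at t=9 → φ=11

duty=7 offsets: FL=2 FR=2 RL=12 RR=11


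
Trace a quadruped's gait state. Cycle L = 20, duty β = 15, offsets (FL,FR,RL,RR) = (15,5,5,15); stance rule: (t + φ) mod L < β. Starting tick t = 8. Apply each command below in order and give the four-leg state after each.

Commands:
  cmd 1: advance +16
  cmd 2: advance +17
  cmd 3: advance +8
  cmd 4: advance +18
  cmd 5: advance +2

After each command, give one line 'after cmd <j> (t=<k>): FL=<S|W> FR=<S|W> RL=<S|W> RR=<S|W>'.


after cmd 1 (t=24): FL=W FR=S RL=S RR=W
after cmd 2 (t=41): FL=W FR=S RL=S RR=W
after cmd 3 (t=49): FL=S FR=S RL=S RR=S
after cmd 4 (t=67): FL=S FR=S RL=S RR=S
after cmd 5 (t=69): FL=S FR=S RL=S RR=S

start t=8: FL=S FR=S RL=S RR=S
cmd 1: advance +16 → t=24, phase=(19,9,9,19) → FL=W FR=S RL=S RR=W
cmd 2: advance +17 → t=41, phase=(16,6,6,16) → FL=W FR=S RL=S RR=W
cmd 3: advance +8 → t=49, phase=(4,14,14,4) → FL=S FR=S RL=S RR=S
cmd 4: advance +18 → t=67, phase=(2,12,12,2) → FL=S FR=S RL=S RR=S
cmd 5: advance +2 → t=69, phase=(4,14,14,4) → FL=S FR=S RL=S RR=S


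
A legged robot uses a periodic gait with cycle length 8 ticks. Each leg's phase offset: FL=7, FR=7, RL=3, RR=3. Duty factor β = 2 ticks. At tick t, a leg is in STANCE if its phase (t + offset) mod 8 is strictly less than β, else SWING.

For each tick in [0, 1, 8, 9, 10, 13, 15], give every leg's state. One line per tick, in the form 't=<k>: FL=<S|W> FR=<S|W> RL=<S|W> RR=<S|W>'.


t=0: FL=W FR=W RL=W RR=W
t=1: FL=S FR=S RL=W RR=W
t=8: FL=W FR=W RL=W RR=W
t=9: FL=S FR=S RL=W RR=W
t=10: FL=S FR=S RL=W RR=W
t=13: FL=W FR=W RL=S RR=S
t=15: FL=W FR=W RL=W RR=W

t=0: phase=(7,7,3,3) vs β=2 → FL=W FR=W RL=W RR=W
t=1: phase=(0,0,4,4) vs β=2 → FL=S FR=S RL=W RR=W
t=8: phase=(7,7,3,3) vs β=2 → FL=W FR=W RL=W RR=W
t=9: phase=(0,0,4,4) vs β=2 → FL=S FR=S RL=W RR=W
t=10: phase=(1,1,5,5) vs β=2 → FL=S FR=S RL=W RR=W
t=13: phase=(4,4,0,0) vs β=2 → FL=W FR=W RL=S RR=S
t=15: phase=(6,6,2,2) vs β=2 → FL=W FR=W RL=W RR=W


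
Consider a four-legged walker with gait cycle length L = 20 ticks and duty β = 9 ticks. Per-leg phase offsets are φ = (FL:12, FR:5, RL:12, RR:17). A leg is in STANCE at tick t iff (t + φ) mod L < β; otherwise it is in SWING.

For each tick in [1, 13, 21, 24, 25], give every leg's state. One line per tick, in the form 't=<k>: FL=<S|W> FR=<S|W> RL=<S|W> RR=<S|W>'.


t=1: FL=W FR=S RL=W RR=W
t=13: FL=S FR=W RL=S RR=W
t=21: FL=W FR=S RL=W RR=W
t=24: FL=W FR=W RL=W RR=S
t=25: FL=W FR=W RL=W RR=S

t=1: phase=(13,6,13,18) vs β=9 → FL=W FR=S RL=W RR=W
t=13: phase=(5,18,5,10) vs β=9 → FL=S FR=W RL=S RR=W
t=21: phase=(13,6,13,18) vs β=9 → FL=W FR=S RL=W RR=W
t=24: phase=(16,9,16,1) vs β=9 → FL=W FR=W RL=W RR=S
t=25: phase=(17,10,17,2) vs β=9 → FL=W FR=W RL=W RR=S


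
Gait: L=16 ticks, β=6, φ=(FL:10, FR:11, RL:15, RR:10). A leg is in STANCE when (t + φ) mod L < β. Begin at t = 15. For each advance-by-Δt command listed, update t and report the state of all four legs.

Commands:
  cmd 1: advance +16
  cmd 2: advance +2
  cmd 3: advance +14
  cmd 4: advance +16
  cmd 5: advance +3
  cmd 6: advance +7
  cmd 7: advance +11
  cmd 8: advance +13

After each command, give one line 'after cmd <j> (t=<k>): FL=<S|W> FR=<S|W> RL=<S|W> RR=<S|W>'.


after cmd 1 (t=31): FL=W FR=W RL=W RR=W
after cmd 2 (t=33): FL=W FR=W RL=S RR=W
after cmd 3 (t=47): FL=W FR=W RL=W RR=W
after cmd 4 (t=63): FL=W FR=W RL=W RR=W
after cmd 5 (t=66): FL=W FR=W RL=S RR=W
after cmd 6 (t=73): FL=S FR=S RL=W RR=S
after cmd 7 (t=84): FL=W FR=W RL=S RR=W
after cmd 8 (t=97): FL=W FR=W RL=S RR=W

start t=15: FL=W FR=W RL=W RR=W
cmd 1: advance +16 → t=31, phase=(9,10,14,9) → FL=W FR=W RL=W RR=W
cmd 2: advance +2 → t=33, phase=(11,12,0,11) → FL=W FR=W RL=S RR=W
cmd 3: advance +14 → t=47, phase=(9,10,14,9) → FL=W FR=W RL=W RR=W
cmd 4: advance +16 → t=63, phase=(9,10,14,9) → FL=W FR=W RL=W RR=W
cmd 5: advance +3 → t=66, phase=(12,13,1,12) → FL=W FR=W RL=S RR=W
cmd 6: advance +7 → t=73, phase=(3,4,8,3) → FL=S FR=S RL=W RR=S
cmd 7: advance +11 → t=84, phase=(14,15,3,14) → FL=W FR=W RL=S RR=W
cmd 8: advance +13 → t=97, phase=(11,12,0,11) → FL=W FR=W RL=S RR=W


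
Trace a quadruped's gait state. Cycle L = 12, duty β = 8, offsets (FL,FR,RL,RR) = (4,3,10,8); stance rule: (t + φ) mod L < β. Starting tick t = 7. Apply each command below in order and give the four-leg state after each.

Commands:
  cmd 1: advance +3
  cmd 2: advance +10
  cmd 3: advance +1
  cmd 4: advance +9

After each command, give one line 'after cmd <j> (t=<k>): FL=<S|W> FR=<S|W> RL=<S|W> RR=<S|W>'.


after cmd 1 (t=10): FL=S FR=S RL=W RR=S
after cmd 2 (t=20): FL=S FR=W RL=S RR=S
after cmd 3 (t=21): FL=S FR=S RL=S RR=S
after cmd 4 (t=30): FL=W FR=W RL=S RR=S

start t=7: FL=W FR=W RL=S RR=S
cmd 1: advance +3 → t=10, phase=(2,1,8,6) → FL=S FR=S RL=W RR=S
cmd 2: advance +10 → t=20, phase=(0,11,6,4) → FL=S FR=W RL=S RR=S
cmd 3: advance +1 → t=21, phase=(1,0,7,5) → FL=S FR=S RL=S RR=S
cmd 4: advance +9 → t=30, phase=(10,9,4,2) → FL=W FR=W RL=S RR=S


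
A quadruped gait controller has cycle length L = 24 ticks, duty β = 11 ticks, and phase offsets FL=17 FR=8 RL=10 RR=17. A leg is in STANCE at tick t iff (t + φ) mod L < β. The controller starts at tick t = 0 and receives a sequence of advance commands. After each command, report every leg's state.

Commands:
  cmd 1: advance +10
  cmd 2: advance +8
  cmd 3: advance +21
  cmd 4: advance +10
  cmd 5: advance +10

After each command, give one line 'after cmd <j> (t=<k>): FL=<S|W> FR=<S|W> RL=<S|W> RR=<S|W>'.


start t=0: FL=W FR=S RL=S RR=W
cmd 1: advance +10 → t=10, phase=(3,18,20,3) → FL=S FR=W RL=W RR=S
cmd 2: advance +8 → t=18, phase=(11,2,4,11) → FL=W FR=S RL=S RR=W
cmd 3: advance +21 → t=39, phase=(8,23,1,8) → FL=S FR=W RL=S RR=S
cmd 4: advance +10 → t=49, phase=(18,9,11,18) → FL=W FR=S RL=W RR=W
cmd 5: advance +10 → t=59, phase=(4,19,21,4) → FL=S FR=W RL=W RR=S

after cmd 1 (t=10): FL=S FR=W RL=W RR=S
after cmd 2 (t=18): FL=W FR=S RL=S RR=W
after cmd 3 (t=39): FL=S FR=W RL=S RR=S
after cmd 4 (t=49): FL=W FR=S RL=W RR=W
after cmd 5 (t=59): FL=S FR=W RL=W RR=S


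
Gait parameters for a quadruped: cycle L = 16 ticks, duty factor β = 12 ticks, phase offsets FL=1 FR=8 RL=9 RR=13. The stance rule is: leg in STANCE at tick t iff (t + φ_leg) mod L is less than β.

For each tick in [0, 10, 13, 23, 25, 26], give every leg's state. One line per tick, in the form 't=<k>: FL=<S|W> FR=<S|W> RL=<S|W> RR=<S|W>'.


t=0: FL=S FR=S RL=S RR=W
t=10: FL=S FR=S RL=S RR=S
t=13: FL=W FR=S RL=S RR=S
t=23: FL=S FR=W RL=S RR=S
t=25: FL=S FR=S RL=S RR=S
t=26: FL=S FR=S RL=S RR=S

t=0: phase=(1,8,9,13) vs β=12 → FL=S FR=S RL=S RR=W
t=10: phase=(11,2,3,7) vs β=12 → FL=S FR=S RL=S RR=S
t=13: phase=(14,5,6,10) vs β=12 → FL=W FR=S RL=S RR=S
t=23: phase=(8,15,0,4) vs β=12 → FL=S FR=W RL=S RR=S
t=25: phase=(10,1,2,6) vs β=12 → FL=S FR=S RL=S RR=S
t=26: phase=(11,2,3,7) vs β=12 → FL=S FR=S RL=S RR=S


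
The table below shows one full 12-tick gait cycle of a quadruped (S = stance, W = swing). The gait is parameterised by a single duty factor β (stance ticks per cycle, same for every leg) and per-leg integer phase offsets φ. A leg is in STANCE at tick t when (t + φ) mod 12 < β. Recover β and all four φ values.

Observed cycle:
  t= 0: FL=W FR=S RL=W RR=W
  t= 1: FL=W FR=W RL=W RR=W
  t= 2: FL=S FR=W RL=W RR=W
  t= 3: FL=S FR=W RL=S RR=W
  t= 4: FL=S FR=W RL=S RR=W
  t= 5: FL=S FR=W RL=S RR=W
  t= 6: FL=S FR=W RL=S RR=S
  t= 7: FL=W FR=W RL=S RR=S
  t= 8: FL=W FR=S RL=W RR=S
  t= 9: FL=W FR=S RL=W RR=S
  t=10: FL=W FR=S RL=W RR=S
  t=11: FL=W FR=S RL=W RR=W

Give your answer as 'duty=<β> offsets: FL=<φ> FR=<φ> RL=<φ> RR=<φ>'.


duty=5 offsets: FL=10 FR=4 RL=9 RR=6

duty β = stance ticks per leg = 5
FL: stance ticks = 5; W→S at t=2 → φ=10
FR: stance ticks = 5; W→S at t=8 → φ=4
RL: stance ticks = 5; W→S at t=3 → φ=9
RR: stance ticks = 5; W→S at t=6 → φ=6


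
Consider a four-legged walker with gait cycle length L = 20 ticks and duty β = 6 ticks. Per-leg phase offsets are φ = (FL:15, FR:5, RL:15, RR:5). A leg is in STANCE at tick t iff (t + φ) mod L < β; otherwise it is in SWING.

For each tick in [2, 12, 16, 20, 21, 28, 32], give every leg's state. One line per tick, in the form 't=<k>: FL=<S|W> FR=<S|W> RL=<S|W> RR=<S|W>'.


t=2: phase=(17,7,17,7) vs β=6 → FL=W FR=W RL=W RR=W
t=12: phase=(7,17,7,17) vs β=6 → FL=W FR=W RL=W RR=W
t=16: phase=(11,1,11,1) vs β=6 → FL=W FR=S RL=W RR=S
t=20: phase=(15,5,15,5) vs β=6 → FL=W FR=S RL=W RR=S
t=21: phase=(16,6,16,6) vs β=6 → FL=W FR=W RL=W RR=W
t=28: phase=(3,13,3,13) vs β=6 → FL=S FR=W RL=S RR=W
t=32: phase=(7,17,7,17) vs β=6 → FL=W FR=W RL=W RR=W

t=2: FL=W FR=W RL=W RR=W
t=12: FL=W FR=W RL=W RR=W
t=16: FL=W FR=S RL=W RR=S
t=20: FL=W FR=S RL=W RR=S
t=21: FL=W FR=W RL=W RR=W
t=28: FL=S FR=W RL=S RR=W
t=32: FL=W FR=W RL=W RR=W


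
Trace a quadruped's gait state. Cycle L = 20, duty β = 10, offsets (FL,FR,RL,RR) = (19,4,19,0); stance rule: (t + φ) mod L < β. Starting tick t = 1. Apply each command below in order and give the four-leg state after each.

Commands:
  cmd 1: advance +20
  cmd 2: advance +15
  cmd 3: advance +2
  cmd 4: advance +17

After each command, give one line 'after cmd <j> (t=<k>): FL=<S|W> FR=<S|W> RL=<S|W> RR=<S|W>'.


after cmd 1 (t=21): FL=S FR=S RL=S RR=S
after cmd 2 (t=36): FL=W FR=S RL=W RR=W
after cmd 3 (t=38): FL=W FR=S RL=W RR=W
after cmd 4 (t=55): FL=W FR=W RL=W RR=W

start t=1: FL=S FR=S RL=S RR=S
cmd 1: advance +20 → t=21, phase=(0,5,0,1) → FL=S FR=S RL=S RR=S
cmd 2: advance +15 → t=36, phase=(15,0,15,16) → FL=W FR=S RL=W RR=W
cmd 3: advance +2 → t=38, phase=(17,2,17,18) → FL=W FR=S RL=W RR=W
cmd 4: advance +17 → t=55, phase=(14,19,14,15) → FL=W FR=W RL=W RR=W


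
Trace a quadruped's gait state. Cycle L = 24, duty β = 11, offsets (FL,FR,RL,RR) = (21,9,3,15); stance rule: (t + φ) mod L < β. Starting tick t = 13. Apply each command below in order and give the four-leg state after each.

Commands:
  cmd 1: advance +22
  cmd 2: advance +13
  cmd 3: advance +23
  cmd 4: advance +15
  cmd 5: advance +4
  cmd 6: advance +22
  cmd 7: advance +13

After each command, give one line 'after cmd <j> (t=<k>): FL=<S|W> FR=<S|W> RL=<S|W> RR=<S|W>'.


start t=13: FL=S FR=W RL=W RR=S
cmd 1: advance +22 → t=35, phase=(8,20,14,2) → FL=S FR=W RL=W RR=S
cmd 2: advance +13 → t=48, phase=(21,9,3,15) → FL=W FR=S RL=S RR=W
cmd 3: advance +23 → t=71, phase=(20,8,2,14) → FL=W FR=S RL=S RR=W
cmd 4: advance +15 → t=86, phase=(11,23,17,5) → FL=W FR=W RL=W RR=S
cmd 5: advance +4 → t=90, phase=(15,3,21,9) → FL=W FR=S RL=W RR=S
cmd 6: advance +22 → t=112, phase=(13,1,19,7) → FL=W FR=S RL=W RR=S
cmd 7: advance +13 → t=125, phase=(2,14,8,20) → FL=S FR=W RL=S RR=W

after cmd 1 (t=35): FL=S FR=W RL=W RR=S
after cmd 2 (t=48): FL=W FR=S RL=S RR=W
after cmd 3 (t=71): FL=W FR=S RL=S RR=W
after cmd 4 (t=86): FL=W FR=W RL=W RR=S
after cmd 5 (t=90): FL=W FR=S RL=W RR=S
after cmd 6 (t=112): FL=W FR=S RL=W RR=S
after cmd 7 (t=125): FL=S FR=W RL=S RR=W


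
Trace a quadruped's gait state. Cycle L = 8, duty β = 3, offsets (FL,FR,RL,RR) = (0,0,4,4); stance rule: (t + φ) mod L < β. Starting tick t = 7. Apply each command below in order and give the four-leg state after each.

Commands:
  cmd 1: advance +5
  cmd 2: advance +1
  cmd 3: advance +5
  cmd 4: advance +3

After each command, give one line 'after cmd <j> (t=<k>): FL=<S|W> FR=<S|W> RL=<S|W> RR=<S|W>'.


start t=7: FL=W FR=W RL=W RR=W
cmd 1: advance +5 → t=12, phase=(4,4,0,0) → FL=W FR=W RL=S RR=S
cmd 2: advance +1 → t=13, phase=(5,5,1,1) → FL=W FR=W RL=S RR=S
cmd 3: advance +5 → t=18, phase=(2,2,6,6) → FL=S FR=S RL=W RR=W
cmd 4: advance +3 → t=21, phase=(5,5,1,1) → FL=W FR=W RL=S RR=S

after cmd 1 (t=12): FL=W FR=W RL=S RR=S
after cmd 2 (t=13): FL=W FR=W RL=S RR=S
after cmd 3 (t=18): FL=S FR=S RL=W RR=W
after cmd 4 (t=21): FL=W FR=W RL=S RR=S


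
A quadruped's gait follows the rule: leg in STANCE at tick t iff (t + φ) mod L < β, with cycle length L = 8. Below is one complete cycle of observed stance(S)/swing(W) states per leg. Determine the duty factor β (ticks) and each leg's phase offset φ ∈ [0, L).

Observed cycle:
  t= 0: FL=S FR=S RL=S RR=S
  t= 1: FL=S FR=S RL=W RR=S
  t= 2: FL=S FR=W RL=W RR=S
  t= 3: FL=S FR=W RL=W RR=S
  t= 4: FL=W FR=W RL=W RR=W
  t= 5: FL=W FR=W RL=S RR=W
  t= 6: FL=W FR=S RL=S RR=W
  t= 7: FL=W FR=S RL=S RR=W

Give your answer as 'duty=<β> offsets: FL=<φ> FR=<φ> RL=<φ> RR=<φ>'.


duty β = stance ticks per leg = 4
FL: stance ticks = 4; W→S at t=0 → φ=0
FR: stance ticks = 4; W→S at t=6 → φ=2
RL: stance ticks = 4; W→S at t=5 → φ=3
RR: stance ticks = 4; W→S at t=0 → φ=0

duty=4 offsets: FL=0 FR=2 RL=3 RR=0


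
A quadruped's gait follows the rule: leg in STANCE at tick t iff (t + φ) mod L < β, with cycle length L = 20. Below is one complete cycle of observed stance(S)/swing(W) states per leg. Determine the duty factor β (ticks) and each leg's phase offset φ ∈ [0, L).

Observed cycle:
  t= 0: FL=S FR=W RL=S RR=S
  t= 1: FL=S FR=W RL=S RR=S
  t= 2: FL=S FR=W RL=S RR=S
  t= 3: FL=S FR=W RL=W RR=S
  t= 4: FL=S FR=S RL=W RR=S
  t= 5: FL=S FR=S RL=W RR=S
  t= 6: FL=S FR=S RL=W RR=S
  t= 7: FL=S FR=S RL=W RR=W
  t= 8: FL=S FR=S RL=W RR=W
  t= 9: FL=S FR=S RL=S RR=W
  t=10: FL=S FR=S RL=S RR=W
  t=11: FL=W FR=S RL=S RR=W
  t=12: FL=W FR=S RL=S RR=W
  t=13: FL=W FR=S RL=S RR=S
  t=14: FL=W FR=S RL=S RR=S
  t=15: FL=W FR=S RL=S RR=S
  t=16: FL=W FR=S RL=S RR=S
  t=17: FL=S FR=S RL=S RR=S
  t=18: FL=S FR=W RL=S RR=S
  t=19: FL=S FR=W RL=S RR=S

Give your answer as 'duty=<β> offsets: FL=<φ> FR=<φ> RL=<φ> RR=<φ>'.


duty=14 offsets: FL=3 FR=16 RL=11 RR=7

duty β = stance ticks per leg = 14
FL: stance ticks = 14; W→S at t=17 → φ=3
FR: stance ticks = 14; W→S at t=4 → φ=16
RL: stance ticks = 14; W→S at t=9 → φ=11
RR: stance ticks = 14; W→S at t=13 → φ=7


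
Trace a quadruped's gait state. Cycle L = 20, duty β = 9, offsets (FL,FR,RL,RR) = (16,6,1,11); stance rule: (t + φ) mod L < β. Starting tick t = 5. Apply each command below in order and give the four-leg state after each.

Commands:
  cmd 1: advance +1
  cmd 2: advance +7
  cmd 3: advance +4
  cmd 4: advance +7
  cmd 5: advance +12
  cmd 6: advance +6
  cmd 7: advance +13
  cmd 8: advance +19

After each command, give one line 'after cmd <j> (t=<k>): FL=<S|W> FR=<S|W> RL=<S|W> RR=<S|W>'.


start t=5: FL=S FR=W RL=S RR=W
cmd 1: advance +1 → t=6, phase=(2,12,7,17) → FL=S FR=W RL=S RR=W
cmd 2: advance +7 → t=13, phase=(9,19,14,4) → FL=W FR=W RL=W RR=S
cmd 3: advance +4 → t=17, phase=(13,3,18,8) → FL=W FR=S RL=W RR=S
cmd 4: advance +7 → t=24, phase=(0,10,5,15) → FL=S FR=W RL=S RR=W
cmd 5: advance +12 → t=36, phase=(12,2,17,7) → FL=W FR=S RL=W RR=S
cmd 6: advance +6 → t=42, phase=(18,8,3,13) → FL=W FR=S RL=S RR=W
cmd 7: advance +13 → t=55, phase=(11,1,16,6) → FL=W FR=S RL=W RR=S
cmd 8: advance +19 → t=74, phase=(10,0,15,5) → FL=W FR=S RL=W RR=S

after cmd 1 (t=6): FL=S FR=W RL=S RR=W
after cmd 2 (t=13): FL=W FR=W RL=W RR=S
after cmd 3 (t=17): FL=W FR=S RL=W RR=S
after cmd 4 (t=24): FL=S FR=W RL=S RR=W
after cmd 5 (t=36): FL=W FR=S RL=W RR=S
after cmd 6 (t=42): FL=W FR=S RL=S RR=W
after cmd 7 (t=55): FL=W FR=S RL=W RR=S
after cmd 8 (t=74): FL=W FR=S RL=W RR=S


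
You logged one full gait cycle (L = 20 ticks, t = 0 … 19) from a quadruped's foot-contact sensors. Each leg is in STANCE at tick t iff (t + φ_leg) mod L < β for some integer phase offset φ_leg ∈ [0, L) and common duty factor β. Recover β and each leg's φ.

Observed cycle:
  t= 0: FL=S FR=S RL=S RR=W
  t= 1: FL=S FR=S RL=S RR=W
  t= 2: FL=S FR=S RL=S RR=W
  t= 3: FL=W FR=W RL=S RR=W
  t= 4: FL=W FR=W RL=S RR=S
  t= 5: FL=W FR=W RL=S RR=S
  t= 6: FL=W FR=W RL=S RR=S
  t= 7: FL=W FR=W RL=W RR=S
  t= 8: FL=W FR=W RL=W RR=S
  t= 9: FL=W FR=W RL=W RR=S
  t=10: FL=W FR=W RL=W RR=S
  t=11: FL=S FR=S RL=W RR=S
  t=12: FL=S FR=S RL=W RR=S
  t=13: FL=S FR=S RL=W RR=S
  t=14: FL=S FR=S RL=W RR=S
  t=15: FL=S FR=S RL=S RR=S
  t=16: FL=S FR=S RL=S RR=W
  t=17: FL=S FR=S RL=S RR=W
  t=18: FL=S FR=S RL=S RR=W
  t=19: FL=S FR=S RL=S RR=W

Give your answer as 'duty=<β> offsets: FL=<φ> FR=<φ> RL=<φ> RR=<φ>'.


duty β = stance ticks per leg = 12
FL: stance ticks = 12; W→S at t=11 → φ=9
FR: stance ticks = 12; W→S at t=11 → φ=9
RL: stance ticks = 12; W→S at t=15 → φ=5
RR: stance ticks = 12; W→S at t=4 → φ=16

duty=12 offsets: FL=9 FR=9 RL=5 RR=16


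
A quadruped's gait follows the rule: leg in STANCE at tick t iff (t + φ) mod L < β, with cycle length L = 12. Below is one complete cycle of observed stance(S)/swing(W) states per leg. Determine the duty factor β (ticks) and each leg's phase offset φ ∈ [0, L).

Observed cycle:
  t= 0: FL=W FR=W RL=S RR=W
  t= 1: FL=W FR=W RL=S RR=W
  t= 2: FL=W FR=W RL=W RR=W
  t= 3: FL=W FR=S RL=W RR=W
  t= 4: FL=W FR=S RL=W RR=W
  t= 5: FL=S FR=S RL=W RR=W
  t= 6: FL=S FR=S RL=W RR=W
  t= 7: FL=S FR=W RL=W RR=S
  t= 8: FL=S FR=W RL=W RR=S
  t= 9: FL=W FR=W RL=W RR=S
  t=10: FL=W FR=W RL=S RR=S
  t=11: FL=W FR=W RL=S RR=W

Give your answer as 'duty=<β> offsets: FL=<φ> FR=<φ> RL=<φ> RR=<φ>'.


duty β = stance ticks per leg = 4
FL: stance ticks = 4; W→S at t=5 → φ=7
FR: stance ticks = 4; W→S at t=3 → φ=9
RL: stance ticks = 4; W→S at t=10 → φ=2
RR: stance ticks = 4; W→S at t=7 → φ=5

duty=4 offsets: FL=7 FR=9 RL=2 RR=5


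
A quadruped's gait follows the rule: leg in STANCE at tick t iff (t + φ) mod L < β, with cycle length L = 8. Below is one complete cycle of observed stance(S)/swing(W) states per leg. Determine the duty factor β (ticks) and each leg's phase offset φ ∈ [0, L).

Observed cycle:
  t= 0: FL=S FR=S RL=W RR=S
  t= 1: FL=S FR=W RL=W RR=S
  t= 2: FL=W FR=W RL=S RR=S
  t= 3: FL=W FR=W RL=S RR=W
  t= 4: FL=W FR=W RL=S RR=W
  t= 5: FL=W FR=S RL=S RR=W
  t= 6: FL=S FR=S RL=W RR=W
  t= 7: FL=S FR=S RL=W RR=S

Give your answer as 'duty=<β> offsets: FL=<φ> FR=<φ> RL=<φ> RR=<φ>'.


duty=4 offsets: FL=2 FR=3 RL=6 RR=1

duty β = stance ticks per leg = 4
FL: stance ticks = 4; W→S at t=6 → φ=2
FR: stance ticks = 4; W→S at t=5 → φ=3
RL: stance ticks = 4; W→S at t=2 → φ=6
RR: stance ticks = 4; W→S at t=7 → φ=1


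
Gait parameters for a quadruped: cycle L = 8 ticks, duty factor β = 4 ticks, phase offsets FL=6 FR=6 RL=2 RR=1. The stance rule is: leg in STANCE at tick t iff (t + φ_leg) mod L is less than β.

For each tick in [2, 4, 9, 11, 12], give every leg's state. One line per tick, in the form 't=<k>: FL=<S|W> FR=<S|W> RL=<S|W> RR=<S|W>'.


t=2: phase=(0,0,4,3) vs β=4 → FL=S FR=S RL=W RR=S
t=4: phase=(2,2,6,5) vs β=4 → FL=S FR=S RL=W RR=W
t=9: phase=(7,7,3,2) vs β=4 → FL=W FR=W RL=S RR=S
t=11: phase=(1,1,5,4) vs β=4 → FL=S FR=S RL=W RR=W
t=12: phase=(2,2,6,5) vs β=4 → FL=S FR=S RL=W RR=W

t=2: FL=S FR=S RL=W RR=S
t=4: FL=S FR=S RL=W RR=W
t=9: FL=W FR=W RL=S RR=S
t=11: FL=S FR=S RL=W RR=W
t=12: FL=S FR=S RL=W RR=W


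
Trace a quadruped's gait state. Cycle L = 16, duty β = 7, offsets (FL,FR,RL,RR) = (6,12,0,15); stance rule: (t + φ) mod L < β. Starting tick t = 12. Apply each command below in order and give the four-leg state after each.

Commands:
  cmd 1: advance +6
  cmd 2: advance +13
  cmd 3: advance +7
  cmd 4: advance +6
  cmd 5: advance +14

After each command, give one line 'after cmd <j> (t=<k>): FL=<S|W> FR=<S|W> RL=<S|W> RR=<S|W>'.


after cmd 1 (t=18): FL=W FR=W RL=S RR=S
after cmd 2 (t=31): FL=S FR=W RL=W RR=W
after cmd 3 (t=38): FL=W FR=S RL=S RR=S
after cmd 4 (t=44): FL=S FR=W RL=W RR=W
after cmd 5 (t=58): FL=S FR=S RL=W RR=W

start t=12: FL=S FR=W RL=W RR=W
cmd 1: advance +6 → t=18, phase=(8,14,2,1) → FL=W FR=W RL=S RR=S
cmd 2: advance +13 → t=31, phase=(5,11,15,14) → FL=S FR=W RL=W RR=W
cmd 3: advance +7 → t=38, phase=(12,2,6,5) → FL=W FR=S RL=S RR=S
cmd 4: advance +6 → t=44, phase=(2,8,12,11) → FL=S FR=W RL=W RR=W
cmd 5: advance +14 → t=58, phase=(0,6,10,9) → FL=S FR=S RL=W RR=W


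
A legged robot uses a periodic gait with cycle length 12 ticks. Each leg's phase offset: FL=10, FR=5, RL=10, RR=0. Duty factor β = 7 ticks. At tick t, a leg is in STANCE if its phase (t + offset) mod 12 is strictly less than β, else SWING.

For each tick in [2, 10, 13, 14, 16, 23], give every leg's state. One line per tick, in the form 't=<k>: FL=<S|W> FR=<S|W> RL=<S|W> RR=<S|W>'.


t=2: phase=(0,7,0,2) vs β=7 → FL=S FR=W RL=S RR=S
t=10: phase=(8,3,8,10) vs β=7 → FL=W FR=S RL=W RR=W
t=13: phase=(11,6,11,1) vs β=7 → FL=W FR=S RL=W RR=S
t=14: phase=(0,7,0,2) vs β=7 → FL=S FR=W RL=S RR=S
t=16: phase=(2,9,2,4) vs β=7 → FL=S FR=W RL=S RR=S
t=23: phase=(9,4,9,11) vs β=7 → FL=W FR=S RL=W RR=W

t=2: FL=S FR=W RL=S RR=S
t=10: FL=W FR=S RL=W RR=W
t=13: FL=W FR=S RL=W RR=S
t=14: FL=S FR=W RL=S RR=S
t=16: FL=S FR=W RL=S RR=S
t=23: FL=W FR=S RL=W RR=W


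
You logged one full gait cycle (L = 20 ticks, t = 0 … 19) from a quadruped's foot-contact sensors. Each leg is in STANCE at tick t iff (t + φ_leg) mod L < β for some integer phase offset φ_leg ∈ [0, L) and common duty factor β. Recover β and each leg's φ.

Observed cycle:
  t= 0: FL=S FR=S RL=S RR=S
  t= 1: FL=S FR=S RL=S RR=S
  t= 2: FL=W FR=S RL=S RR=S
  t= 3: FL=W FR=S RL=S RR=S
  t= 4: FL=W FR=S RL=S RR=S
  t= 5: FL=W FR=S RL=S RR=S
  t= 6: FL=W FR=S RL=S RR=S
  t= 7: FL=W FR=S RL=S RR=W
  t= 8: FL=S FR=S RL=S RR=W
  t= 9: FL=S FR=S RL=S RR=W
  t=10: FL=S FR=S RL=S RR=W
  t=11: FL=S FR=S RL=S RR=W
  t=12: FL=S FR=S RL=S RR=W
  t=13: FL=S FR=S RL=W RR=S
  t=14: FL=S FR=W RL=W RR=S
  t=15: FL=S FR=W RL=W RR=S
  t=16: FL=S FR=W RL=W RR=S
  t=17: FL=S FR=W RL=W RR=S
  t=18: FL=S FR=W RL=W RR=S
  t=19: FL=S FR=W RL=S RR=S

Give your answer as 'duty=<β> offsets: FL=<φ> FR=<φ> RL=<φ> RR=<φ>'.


duty β = stance ticks per leg = 14
FL: stance ticks = 14; W→S at t=8 → φ=12
FR: stance ticks = 14; W→S at t=0 → φ=0
RL: stance ticks = 14; W→S at t=19 → φ=1
RR: stance ticks = 14; W→S at t=13 → φ=7

duty=14 offsets: FL=12 FR=0 RL=1 RR=7


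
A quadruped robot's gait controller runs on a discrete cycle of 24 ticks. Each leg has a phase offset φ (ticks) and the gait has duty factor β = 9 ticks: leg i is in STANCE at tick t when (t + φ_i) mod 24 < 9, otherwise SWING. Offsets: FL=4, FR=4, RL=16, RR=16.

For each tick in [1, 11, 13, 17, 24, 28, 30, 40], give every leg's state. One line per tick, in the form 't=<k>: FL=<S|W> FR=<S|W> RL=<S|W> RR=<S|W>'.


t=1: phase=(5,5,17,17) vs β=9 → FL=S FR=S RL=W RR=W
t=11: phase=(15,15,3,3) vs β=9 → FL=W FR=W RL=S RR=S
t=13: phase=(17,17,5,5) vs β=9 → FL=W FR=W RL=S RR=S
t=17: phase=(21,21,9,9) vs β=9 → FL=W FR=W RL=W RR=W
t=24: phase=(4,4,16,16) vs β=9 → FL=S FR=S RL=W RR=W
t=28: phase=(8,8,20,20) vs β=9 → FL=S FR=S RL=W RR=W
t=30: phase=(10,10,22,22) vs β=9 → FL=W FR=W RL=W RR=W
t=40: phase=(20,20,8,8) vs β=9 → FL=W FR=W RL=S RR=S

t=1: FL=S FR=S RL=W RR=W
t=11: FL=W FR=W RL=S RR=S
t=13: FL=W FR=W RL=S RR=S
t=17: FL=W FR=W RL=W RR=W
t=24: FL=S FR=S RL=W RR=W
t=28: FL=S FR=S RL=W RR=W
t=30: FL=W FR=W RL=W RR=W
t=40: FL=W FR=W RL=S RR=S


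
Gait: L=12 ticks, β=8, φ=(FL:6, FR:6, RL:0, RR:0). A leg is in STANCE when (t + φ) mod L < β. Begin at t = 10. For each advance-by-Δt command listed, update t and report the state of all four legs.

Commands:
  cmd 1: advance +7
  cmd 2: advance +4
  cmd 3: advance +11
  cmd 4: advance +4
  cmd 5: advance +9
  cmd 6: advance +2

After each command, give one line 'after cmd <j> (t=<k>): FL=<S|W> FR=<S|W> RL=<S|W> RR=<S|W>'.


start t=10: FL=S FR=S RL=W RR=W
cmd 1: advance +7 → t=17, phase=(11,11,5,5) → FL=W FR=W RL=S RR=S
cmd 2: advance +4 → t=21, phase=(3,3,9,9) → FL=S FR=S RL=W RR=W
cmd 3: advance +11 → t=32, phase=(2,2,8,8) → FL=S FR=S RL=W RR=W
cmd 4: advance +4 → t=36, phase=(6,6,0,0) → FL=S FR=S RL=S RR=S
cmd 5: advance +9 → t=45, phase=(3,3,9,9) → FL=S FR=S RL=W RR=W
cmd 6: advance +2 → t=47, phase=(5,5,11,11) → FL=S FR=S RL=W RR=W

after cmd 1 (t=17): FL=W FR=W RL=S RR=S
after cmd 2 (t=21): FL=S FR=S RL=W RR=W
after cmd 3 (t=32): FL=S FR=S RL=W RR=W
after cmd 4 (t=36): FL=S FR=S RL=S RR=S
after cmd 5 (t=45): FL=S FR=S RL=W RR=W
after cmd 6 (t=47): FL=S FR=S RL=W RR=W


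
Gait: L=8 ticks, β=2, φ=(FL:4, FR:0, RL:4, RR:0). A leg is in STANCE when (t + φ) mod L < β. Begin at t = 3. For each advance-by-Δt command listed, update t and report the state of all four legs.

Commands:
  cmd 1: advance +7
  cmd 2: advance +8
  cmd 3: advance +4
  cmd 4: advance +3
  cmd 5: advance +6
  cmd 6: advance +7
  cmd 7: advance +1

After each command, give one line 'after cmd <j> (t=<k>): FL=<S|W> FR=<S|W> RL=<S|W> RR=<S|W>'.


after cmd 1 (t=10): FL=W FR=W RL=W RR=W
after cmd 2 (t=18): FL=W FR=W RL=W RR=W
after cmd 3 (t=22): FL=W FR=W RL=W RR=W
after cmd 4 (t=25): FL=W FR=S RL=W RR=S
after cmd 5 (t=31): FL=W FR=W RL=W RR=W
after cmd 6 (t=38): FL=W FR=W RL=W RR=W
after cmd 7 (t=39): FL=W FR=W RL=W RR=W

start t=3: FL=W FR=W RL=W RR=W
cmd 1: advance +7 → t=10, phase=(6,2,6,2) → FL=W FR=W RL=W RR=W
cmd 2: advance +8 → t=18, phase=(6,2,6,2) → FL=W FR=W RL=W RR=W
cmd 3: advance +4 → t=22, phase=(2,6,2,6) → FL=W FR=W RL=W RR=W
cmd 4: advance +3 → t=25, phase=(5,1,5,1) → FL=W FR=S RL=W RR=S
cmd 5: advance +6 → t=31, phase=(3,7,3,7) → FL=W FR=W RL=W RR=W
cmd 6: advance +7 → t=38, phase=(2,6,2,6) → FL=W FR=W RL=W RR=W
cmd 7: advance +1 → t=39, phase=(3,7,3,7) → FL=W FR=W RL=W RR=W


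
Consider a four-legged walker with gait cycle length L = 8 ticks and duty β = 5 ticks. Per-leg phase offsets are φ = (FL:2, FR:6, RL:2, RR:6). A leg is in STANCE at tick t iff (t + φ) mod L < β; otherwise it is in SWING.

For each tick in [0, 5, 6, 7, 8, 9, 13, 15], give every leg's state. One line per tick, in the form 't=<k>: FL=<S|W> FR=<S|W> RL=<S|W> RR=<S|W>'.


t=0: phase=(2,6,2,6) vs β=5 → FL=S FR=W RL=S RR=W
t=5: phase=(7,3,7,3) vs β=5 → FL=W FR=S RL=W RR=S
t=6: phase=(0,4,0,4) vs β=5 → FL=S FR=S RL=S RR=S
t=7: phase=(1,5,1,5) vs β=5 → FL=S FR=W RL=S RR=W
t=8: phase=(2,6,2,6) vs β=5 → FL=S FR=W RL=S RR=W
t=9: phase=(3,7,3,7) vs β=5 → FL=S FR=W RL=S RR=W
t=13: phase=(7,3,7,3) vs β=5 → FL=W FR=S RL=W RR=S
t=15: phase=(1,5,1,5) vs β=5 → FL=S FR=W RL=S RR=W

t=0: FL=S FR=W RL=S RR=W
t=5: FL=W FR=S RL=W RR=S
t=6: FL=S FR=S RL=S RR=S
t=7: FL=S FR=W RL=S RR=W
t=8: FL=S FR=W RL=S RR=W
t=9: FL=S FR=W RL=S RR=W
t=13: FL=W FR=S RL=W RR=S
t=15: FL=S FR=W RL=S RR=W


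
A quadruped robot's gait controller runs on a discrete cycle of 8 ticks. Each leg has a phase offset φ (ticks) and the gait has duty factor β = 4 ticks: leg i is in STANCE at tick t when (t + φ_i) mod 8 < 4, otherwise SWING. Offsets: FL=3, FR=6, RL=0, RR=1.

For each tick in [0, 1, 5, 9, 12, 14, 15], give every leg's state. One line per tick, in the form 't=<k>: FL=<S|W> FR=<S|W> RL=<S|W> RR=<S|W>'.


t=0: phase=(3,6,0,1) vs β=4 → FL=S FR=W RL=S RR=S
t=1: phase=(4,7,1,2) vs β=4 → FL=W FR=W RL=S RR=S
t=5: phase=(0,3,5,6) vs β=4 → FL=S FR=S RL=W RR=W
t=9: phase=(4,7,1,2) vs β=4 → FL=W FR=W RL=S RR=S
t=12: phase=(7,2,4,5) vs β=4 → FL=W FR=S RL=W RR=W
t=14: phase=(1,4,6,7) vs β=4 → FL=S FR=W RL=W RR=W
t=15: phase=(2,5,7,0) vs β=4 → FL=S FR=W RL=W RR=S

t=0: FL=S FR=W RL=S RR=S
t=1: FL=W FR=W RL=S RR=S
t=5: FL=S FR=S RL=W RR=W
t=9: FL=W FR=W RL=S RR=S
t=12: FL=W FR=S RL=W RR=W
t=14: FL=S FR=W RL=W RR=W
t=15: FL=S FR=W RL=W RR=S


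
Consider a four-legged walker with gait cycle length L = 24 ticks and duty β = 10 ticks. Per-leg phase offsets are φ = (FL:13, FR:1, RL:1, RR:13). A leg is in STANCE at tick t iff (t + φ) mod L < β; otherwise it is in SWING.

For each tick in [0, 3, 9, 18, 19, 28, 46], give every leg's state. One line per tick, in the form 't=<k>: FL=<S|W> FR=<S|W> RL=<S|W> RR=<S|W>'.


t=0: FL=W FR=S RL=S RR=W
t=3: FL=W FR=S RL=S RR=W
t=9: FL=W FR=W RL=W RR=W
t=18: FL=S FR=W RL=W RR=S
t=19: FL=S FR=W RL=W RR=S
t=28: FL=W FR=S RL=S RR=W
t=46: FL=W FR=W RL=W RR=W

t=0: phase=(13,1,1,13) vs β=10 → FL=W FR=S RL=S RR=W
t=3: phase=(16,4,4,16) vs β=10 → FL=W FR=S RL=S RR=W
t=9: phase=(22,10,10,22) vs β=10 → FL=W FR=W RL=W RR=W
t=18: phase=(7,19,19,7) vs β=10 → FL=S FR=W RL=W RR=S
t=19: phase=(8,20,20,8) vs β=10 → FL=S FR=W RL=W RR=S
t=28: phase=(17,5,5,17) vs β=10 → FL=W FR=S RL=S RR=W
t=46: phase=(11,23,23,11) vs β=10 → FL=W FR=W RL=W RR=W


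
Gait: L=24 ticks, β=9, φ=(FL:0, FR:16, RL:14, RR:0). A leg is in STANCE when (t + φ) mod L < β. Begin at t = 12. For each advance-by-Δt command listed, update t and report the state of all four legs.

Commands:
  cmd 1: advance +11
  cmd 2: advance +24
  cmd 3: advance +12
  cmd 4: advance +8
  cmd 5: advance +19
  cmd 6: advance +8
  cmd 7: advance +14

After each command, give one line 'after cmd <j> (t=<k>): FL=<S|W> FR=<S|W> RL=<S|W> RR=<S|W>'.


start t=12: FL=W FR=S RL=S RR=W
cmd 1: advance +11 → t=23, phase=(23,15,13,23) → FL=W FR=W RL=W RR=W
cmd 2: advance +24 → t=47, phase=(23,15,13,23) → FL=W FR=W RL=W RR=W
cmd 3: advance +12 → t=59, phase=(11,3,1,11) → FL=W FR=S RL=S RR=W
cmd 4: advance +8 → t=67, phase=(19,11,9,19) → FL=W FR=W RL=W RR=W
cmd 5: advance +19 → t=86, phase=(14,6,4,14) → FL=W FR=S RL=S RR=W
cmd 6: advance +8 → t=94, phase=(22,14,12,22) → FL=W FR=W RL=W RR=W
cmd 7: advance +14 → t=108, phase=(12,4,2,12) → FL=W FR=S RL=S RR=W

after cmd 1 (t=23): FL=W FR=W RL=W RR=W
after cmd 2 (t=47): FL=W FR=W RL=W RR=W
after cmd 3 (t=59): FL=W FR=S RL=S RR=W
after cmd 4 (t=67): FL=W FR=W RL=W RR=W
after cmd 5 (t=86): FL=W FR=S RL=S RR=W
after cmd 6 (t=94): FL=W FR=W RL=W RR=W
after cmd 7 (t=108): FL=W FR=S RL=S RR=W


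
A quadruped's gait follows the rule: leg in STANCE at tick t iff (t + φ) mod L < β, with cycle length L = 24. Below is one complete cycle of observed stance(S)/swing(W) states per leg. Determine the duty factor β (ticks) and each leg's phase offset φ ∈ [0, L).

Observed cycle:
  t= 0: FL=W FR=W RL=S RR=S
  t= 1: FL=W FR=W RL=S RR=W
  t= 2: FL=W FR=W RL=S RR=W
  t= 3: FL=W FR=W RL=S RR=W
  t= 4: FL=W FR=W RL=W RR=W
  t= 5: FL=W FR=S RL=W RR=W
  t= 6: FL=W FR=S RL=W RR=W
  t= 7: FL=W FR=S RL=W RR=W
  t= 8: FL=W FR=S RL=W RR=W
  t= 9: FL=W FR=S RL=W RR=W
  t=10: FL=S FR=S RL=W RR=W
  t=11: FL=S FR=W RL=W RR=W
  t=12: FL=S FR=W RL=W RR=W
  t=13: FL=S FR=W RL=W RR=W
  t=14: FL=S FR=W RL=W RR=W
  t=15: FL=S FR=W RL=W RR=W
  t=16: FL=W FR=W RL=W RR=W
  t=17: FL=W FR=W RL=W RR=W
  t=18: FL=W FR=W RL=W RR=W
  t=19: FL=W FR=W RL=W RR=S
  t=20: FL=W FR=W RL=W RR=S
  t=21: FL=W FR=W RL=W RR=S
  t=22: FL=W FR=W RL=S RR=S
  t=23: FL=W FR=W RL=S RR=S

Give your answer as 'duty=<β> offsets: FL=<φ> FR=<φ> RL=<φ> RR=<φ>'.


duty=6 offsets: FL=14 FR=19 RL=2 RR=5

duty β = stance ticks per leg = 6
FL: stance ticks = 6; W→S at t=10 → φ=14
FR: stance ticks = 6; W→S at t=5 → φ=19
RL: stance ticks = 6; W→S at t=22 → φ=2
RR: stance ticks = 6; W→S at t=19 → φ=5


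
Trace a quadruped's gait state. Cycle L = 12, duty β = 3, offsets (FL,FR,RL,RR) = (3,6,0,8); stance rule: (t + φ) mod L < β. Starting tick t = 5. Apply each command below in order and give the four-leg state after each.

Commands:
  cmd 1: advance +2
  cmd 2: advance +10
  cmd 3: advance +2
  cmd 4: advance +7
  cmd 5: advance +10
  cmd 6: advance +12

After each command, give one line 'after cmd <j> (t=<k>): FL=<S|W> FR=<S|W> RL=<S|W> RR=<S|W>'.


start t=5: FL=W FR=W RL=W RR=S
cmd 1: advance +2 → t=7, phase=(10,1,7,3) → FL=W FR=S RL=W RR=W
cmd 2: advance +10 → t=17, phase=(8,11,5,1) → FL=W FR=W RL=W RR=S
cmd 3: advance +2 → t=19, phase=(10,1,7,3) → FL=W FR=S RL=W RR=W
cmd 4: advance +7 → t=26, phase=(5,8,2,10) → FL=W FR=W RL=S RR=W
cmd 5: advance +10 → t=36, phase=(3,6,0,8) → FL=W FR=W RL=S RR=W
cmd 6: advance +12 → t=48, phase=(3,6,0,8) → FL=W FR=W RL=S RR=W

after cmd 1 (t=7): FL=W FR=S RL=W RR=W
after cmd 2 (t=17): FL=W FR=W RL=W RR=S
after cmd 3 (t=19): FL=W FR=S RL=W RR=W
after cmd 4 (t=26): FL=W FR=W RL=S RR=W
after cmd 5 (t=36): FL=W FR=W RL=S RR=W
after cmd 6 (t=48): FL=W FR=W RL=S RR=W


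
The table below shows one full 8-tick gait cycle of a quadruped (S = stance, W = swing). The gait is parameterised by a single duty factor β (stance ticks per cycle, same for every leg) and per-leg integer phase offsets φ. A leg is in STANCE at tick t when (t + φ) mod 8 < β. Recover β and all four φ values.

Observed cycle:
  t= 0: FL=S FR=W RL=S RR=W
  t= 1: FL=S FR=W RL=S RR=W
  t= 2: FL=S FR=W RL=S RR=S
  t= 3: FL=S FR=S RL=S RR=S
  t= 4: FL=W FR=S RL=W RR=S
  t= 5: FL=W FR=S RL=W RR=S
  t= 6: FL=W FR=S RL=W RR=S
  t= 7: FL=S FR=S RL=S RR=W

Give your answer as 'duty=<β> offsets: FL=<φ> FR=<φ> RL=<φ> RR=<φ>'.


duty=5 offsets: FL=1 FR=5 RL=1 RR=6

duty β = stance ticks per leg = 5
FL: stance ticks = 5; W→S at t=7 → φ=1
FR: stance ticks = 5; W→S at t=3 → φ=5
RL: stance ticks = 5; W→S at t=7 → φ=1
RR: stance ticks = 5; W→S at t=2 → φ=6


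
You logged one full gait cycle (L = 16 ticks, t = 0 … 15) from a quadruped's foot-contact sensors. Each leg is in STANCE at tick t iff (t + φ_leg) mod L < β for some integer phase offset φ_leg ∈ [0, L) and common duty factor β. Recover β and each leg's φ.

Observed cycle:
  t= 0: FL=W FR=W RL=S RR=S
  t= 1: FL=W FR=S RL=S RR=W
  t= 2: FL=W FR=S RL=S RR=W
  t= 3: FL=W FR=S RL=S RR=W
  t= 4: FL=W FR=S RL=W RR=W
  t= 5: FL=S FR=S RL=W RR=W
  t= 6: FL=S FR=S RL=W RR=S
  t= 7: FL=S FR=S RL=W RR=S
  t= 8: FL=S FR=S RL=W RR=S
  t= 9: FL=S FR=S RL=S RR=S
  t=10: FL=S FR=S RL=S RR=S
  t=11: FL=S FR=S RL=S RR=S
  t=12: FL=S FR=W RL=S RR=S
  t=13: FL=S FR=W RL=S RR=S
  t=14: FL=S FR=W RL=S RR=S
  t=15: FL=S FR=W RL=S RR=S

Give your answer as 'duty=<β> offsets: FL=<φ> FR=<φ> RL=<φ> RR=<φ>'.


duty=11 offsets: FL=11 FR=15 RL=7 RR=10

duty β = stance ticks per leg = 11
FL: stance ticks = 11; W→S at t=5 → φ=11
FR: stance ticks = 11; W→S at t=1 → φ=15
RL: stance ticks = 11; W→S at t=9 → φ=7
RR: stance ticks = 11; W→S at t=6 → φ=10
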